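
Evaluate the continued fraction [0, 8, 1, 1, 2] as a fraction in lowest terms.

Fold from the inside: start with 2/1.
  1 + 1/2 = 3/2
  1 + 2/3 = 5/3
  8 + 3/5 = 43/5
  0 + 5/43 = 5/43

5/43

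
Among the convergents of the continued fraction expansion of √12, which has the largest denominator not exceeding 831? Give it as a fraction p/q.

1351/390

√12 = [3; 2, 6, …] (period length 2).
Convergents:
  p_0/q_0 = 3/1
  p_1/q_1 = 7/2
  p_2/q_2 = 45/13
  p_3/q_3 = 97/28
  p_4/q_4 = 627/181
  p_5/q_5 = 1351/390
  p_6/q_6 = 8733/2521
q_5 = 390 ≤ 831 < 2521 = q_6, so the answer is 1351/390.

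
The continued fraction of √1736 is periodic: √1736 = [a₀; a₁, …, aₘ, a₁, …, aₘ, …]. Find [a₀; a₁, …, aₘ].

[41; 1, 1, 1, 82]

a₀ = ⌊√1736⌋ = 41.
With m₀=0, d₀=1 and mₖ₊₁ = dₖaₖ − mₖ, dₖ₊₁ = (n − mₖ₊₁²)/dₖ, aₖ₊₁ = ⌊(a₀+mₖ₊₁)/dₖ₊₁⌋:
  k=1: m=41, d=55, a=1
  k=2: m=14, d=28, a=1
  k=3: m=14, d=55, a=1
  k=4: m=41, d=1, a=82
d=1 and a=2a₀=82 at k=4, so the next step gives (m, d) = (41, 55) again — its k=1 value — and the period has length 4.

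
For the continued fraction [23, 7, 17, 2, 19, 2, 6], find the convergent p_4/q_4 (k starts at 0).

Using pₖ = aₖpₖ₋₁ + pₖ₋₂, qₖ = aₖqₖ₋₁ + qₖ₋₂ (with p₋₁=1, p₋₂=0, q₋₁=0, q₋₂=1):
  k=0: a=23, p=23, q=1
  k=1: a=7, p=162, q=7
  k=2: a=17, p=2777, q=120
  k=3: a=2, p=5716, q=247
  k=4: a=19, p=111381, q=4813

111381/4813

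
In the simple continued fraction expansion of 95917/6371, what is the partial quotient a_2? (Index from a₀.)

10

95917 = 15·6371 + 352   →  a_0 = 15
6371 = 18·352 + 35   →  a_1 = 18
352 = 10·35 + 2   →  a_2 = 10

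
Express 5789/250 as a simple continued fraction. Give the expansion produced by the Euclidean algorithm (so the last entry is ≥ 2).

5789 = 23×250 + 39
250 = 6×39 + 16
39 = 2×16 + 7
16 = 2×7 + 2
7 = 3×2 + 1
2 = 2×1 + 0  (stop)
So 5789/250 = [23; 6, 2, 2, 3, 2].

[23; 6, 2, 2, 3, 2]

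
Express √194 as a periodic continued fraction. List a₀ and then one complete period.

[13; 1, 12, 1, 26]

a₀ = ⌊√194⌋ = 13.
With m₀=0, d₀=1 and mₖ₊₁ = dₖaₖ − mₖ, dₖ₊₁ = (n − mₖ₊₁²)/dₖ, aₖ₊₁ = ⌊(a₀+mₖ₊₁)/dₖ₊₁⌋:
  k=1: m=13, d=25, a=1
  k=2: m=12, d=2, a=12
  k=3: m=12, d=25, a=1
  k=4: m=13, d=1, a=26
d=1 and a=2a₀=26 at k=4, so the next step gives (m, d) = (13, 25) again — its k=1 value — and the period has length 4.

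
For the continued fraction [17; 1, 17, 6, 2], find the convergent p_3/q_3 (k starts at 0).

Using pₖ = aₖpₖ₋₁ + pₖ₋₂, qₖ = aₖqₖ₋₁ + qₖ₋₂ (with p₋₁=1, p₋₂=0, q₋₁=0, q₋₂=1):
  k=0: a=17, p=17, q=1
  k=1: a=1, p=18, q=1
  k=2: a=17, p=323, q=18
  k=3: a=6, p=1956, q=109

1956/109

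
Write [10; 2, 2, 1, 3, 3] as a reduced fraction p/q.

886/85

Using pₖ = aₖpₖ₋₁ + pₖ₋₂ and qₖ = aₖqₖ₋₁ + qₖ₋₂:
  k=0: a=10, p=10, q=1
  k=1: a=2, p=21, q=2
  k=2: a=2, p=52, q=5
  k=3: a=1, p=73, q=7
  k=4: a=3, p=271, q=26
  k=5: a=3, p=886, q=85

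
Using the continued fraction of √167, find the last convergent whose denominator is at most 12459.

√167 = [12; 1, 11, 1, 24, …] (period length 4).
Convergents:
  p_0/q_0 = 12/1
  p_1/q_1 = 13/1
  p_2/q_2 = 155/12
  p_3/q_3 = 168/13
  p_4/q_4 = 4187/324
  p_5/q_5 = 4355/337
  p_6/q_6 = 52092/4031
  p_7/q_7 = 56447/4368
  p_8/q_8 = 1406820/108863
q_7 = 4368 ≤ 12459 < 108863 = q_8, so the answer is 56447/4368.

56447/4368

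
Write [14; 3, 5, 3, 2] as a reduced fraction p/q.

1689/118

Using pₖ = aₖpₖ₋₁ + pₖ₋₂ and qₖ = aₖqₖ₋₁ + qₖ₋₂:
  k=0: a=14, p=14, q=1
  k=1: a=3, p=43, q=3
  k=2: a=5, p=229, q=16
  k=3: a=3, p=730, q=51
  k=4: a=2, p=1689, q=118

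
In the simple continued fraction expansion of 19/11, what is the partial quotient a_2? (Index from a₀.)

19 = 1·11 + 8   →  a_0 = 1
11 = 1·8 + 3   →  a_1 = 1
8 = 2·3 + 2   →  a_2 = 2

2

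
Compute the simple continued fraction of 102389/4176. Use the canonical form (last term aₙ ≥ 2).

102389 = 24×4176 + 2165
4176 = 1×2165 + 2011
2165 = 1×2011 + 154
2011 = 13×154 + 9
154 = 17×9 + 1
9 = 9×1 + 0  (stop)
So 102389/4176 = [24; 1, 1, 13, 17, 9].

[24; 1, 1, 13, 17, 9]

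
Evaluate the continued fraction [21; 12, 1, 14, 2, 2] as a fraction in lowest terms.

Fold from the inside: start with 2/1.
  2 + 1/2 = 5/2
  14 + 2/5 = 72/5
  1 + 5/72 = 77/72
  12 + 72/77 = 996/77
  21 + 77/996 = 20993/996

20993/996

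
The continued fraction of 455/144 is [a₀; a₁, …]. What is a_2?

3

455 = 3·144 + 23   →  a_0 = 3
144 = 6·23 + 6   →  a_1 = 6
23 = 3·6 + 5   →  a_2 = 3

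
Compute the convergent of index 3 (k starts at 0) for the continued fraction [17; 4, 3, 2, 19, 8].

Using pₖ = aₖpₖ₋₁ + pₖ₋₂, qₖ = aₖqₖ₋₁ + qₖ₋₂ (with p₋₁=1, p₋₂=0, q₋₁=0, q₋₂=1):
  k=0: a=17, p=17, q=1
  k=1: a=4, p=69, q=4
  k=2: a=3, p=224, q=13
  k=3: a=2, p=517, q=30

517/30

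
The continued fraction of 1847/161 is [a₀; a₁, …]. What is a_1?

1847 = 11·161 + 76   →  a_0 = 11
161 = 2·76 + 9   →  a_1 = 2

2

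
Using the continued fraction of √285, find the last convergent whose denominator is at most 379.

2431/144

√285 = [16; 1, 7, 2, 7, 1, 32, …] (period length 6).
Convergents:
  p_0/q_0 = 16/1
  p_1/q_1 = 17/1
  p_2/q_2 = 135/8
  p_3/q_3 = 287/17
  p_4/q_4 = 2144/127
  p_5/q_5 = 2431/144
  p_6/q_6 = 79936/4735
q_5 = 144 ≤ 379 < 4735 = q_6, so the answer is 2431/144.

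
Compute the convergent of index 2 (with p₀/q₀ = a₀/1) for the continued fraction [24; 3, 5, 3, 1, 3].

Using pₖ = aₖpₖ₋₁ + pₖ₋₂, qₖ = aₖqₖ₋₁ + qₖ₋₂ (with p₋₁=1, p₋₂=0, q₋₁=0, q₋₂=1):
  k=0: a=24, p=24, q=1
  k=1: a=3, p=73, q=3
  k=2: a=5, p=389, q=16

389/16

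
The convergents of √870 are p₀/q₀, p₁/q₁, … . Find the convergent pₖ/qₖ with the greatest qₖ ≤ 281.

√870 = [29; 2, 58, …] (period length 2).
Convergents:
  p_0/q_0 = 29/1
  p_1/q_1 = 59/2
  p_2/q_2 = 3451/117
  p_3/q_3 = 6961/236
  p_4/q_4 = 407189/13805
q_3 = 236 ≤ 281 < 13805 = q_4, so the answer is 6961/236.

6961/236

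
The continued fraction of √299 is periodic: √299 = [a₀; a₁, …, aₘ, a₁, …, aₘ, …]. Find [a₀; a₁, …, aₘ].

[17; 3, 2, 3, 34]

a₀ = ⌊√299⌋ = 17.
With m₀=0, d₀=1 and mₖ₊₁ = dₖaₖ − mₖ, dₖ₊₁ = (n − mₖ₊₁²)/dₖ, aₖ₊₁ = ⌊(a₀+mₖ₊₁)/dₖ₊₁⌋:
  k=1: m=17, d=10, a=3
  k=2: m=13, d=13, a=2
  k=3: m=13, d=10, a=3
  k=4: m=17, d=1, a=34
d=1 and a=2a₀=34 at k=4, so the next step gives (m, d) = (17, 10) again — its k=1 value — and the period has length 4.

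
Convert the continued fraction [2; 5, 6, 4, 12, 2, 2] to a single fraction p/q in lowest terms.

17886/8153

Using pₖ = aₖpₖ₋₁ + pₖ₋₂ and qₖ = aₖqₖ₋₁ + qₖ₋₂:
  k=0: a=2, p=2, q=1
  k=1: a=5, p=11, q=5
  k=2: a=6, p=68, q=31
  k=3: a=4, p=283, q=129
  k=4: a=12, p=3464, q=1579
  k=5: a=2, p=7211, q=3287
  k=6: a=2, p=17886, q=8153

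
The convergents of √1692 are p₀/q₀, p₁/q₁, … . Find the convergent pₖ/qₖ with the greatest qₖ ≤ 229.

√1692 = [41; 7, 2, 7, 82, …] (period length 4).
Convergents:
  p_0/q_0 = 41/1
  p_1/q_1 = 288/7
  p_2/q_2 = 617/15
  p_3/q_3 = 4607/112
  p_4/q_4 = 378391/9199
q_3 = 112 ≤ 229 < 9199 = q_4, so the answer is 4607/112.

4607/112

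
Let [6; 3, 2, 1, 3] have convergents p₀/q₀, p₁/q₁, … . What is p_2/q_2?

Using pₖ = aₖpₖ₋₁ + pₖ₋₂, qₖ = aₖqₖ₋₁ + qₖ₋₂ (with p₋₁=1, p₋₂=0, q₋₁=0, q₋₂=1):
  k=0: a=6, p=6, q=1
  k=1: a=3, p=19, q=3
  k=2: a=2, p=44, q=7

44/7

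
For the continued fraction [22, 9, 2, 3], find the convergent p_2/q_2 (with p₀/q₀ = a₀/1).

Using pₖ = aₖpₖ₋₁ + pₖ₋₂, qₖ = aₖqₖ₋₁ + qₖ₋₂ (with p₋₁=1, p₋₂=0, q₋₁=0, q₋₂=1):
  k=0: a=22, p=22, q=1
  k=1: a=9, p=199, q=9
  k=2: a=2, p=420, q=19

420/19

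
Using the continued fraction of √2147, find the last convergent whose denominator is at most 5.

√2147 = [46; 2, 1, 45, 1, 2, 92, …] (period length 6).
Convergents:
  p_0/q_0 = 46/1
  p_1/q_1 = 93/2
  p_2/q_2 = 139/3
  p_3/q_3 = 6348/137
q_2 = 3 ≤ 5 < 137 = q_3, so the answer is 139/3.

139/3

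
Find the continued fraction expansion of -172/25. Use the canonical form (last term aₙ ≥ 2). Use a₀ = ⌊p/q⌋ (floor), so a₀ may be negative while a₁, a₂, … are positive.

[-7; 8, 3]

-172 = -7·25 + 3
25 = 8·3 + 1
3 = 3·1 + 0  (stop)
So -172/25 = [-7; 8, 3].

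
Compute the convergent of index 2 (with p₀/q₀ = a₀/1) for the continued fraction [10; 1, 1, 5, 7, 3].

Using pₖ = aₖpₖ₋₁ + pₖ₋₂, qₖ = aₖqₖ₋₁ + qₖ₋₂ (with p₋₁=1, p₋₂=0, q₋₁=0, q₋₂=1):
  k=0: a=10, p=10, q=1
  k=1: a=1, p=11, q=1
  k=2: a=1, p=21, q=2

21/2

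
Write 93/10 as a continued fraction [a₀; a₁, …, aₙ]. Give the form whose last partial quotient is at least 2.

[9; 3, 3]

93 = 9·10 + 3
10 = 3·3 + 1
3 = 3·1 + 0  (stop)
So 93/10 = [9; 3, 3].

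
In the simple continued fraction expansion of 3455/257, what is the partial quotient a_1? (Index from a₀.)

2

3455 = 13·257 + 114   →  a_0 = 13
257 = 2·114 + 29   →  a_1 = 2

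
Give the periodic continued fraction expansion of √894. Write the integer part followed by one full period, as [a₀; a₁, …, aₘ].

[29; 1, 8, 1, 58]

a₀ = ⌊√894⌋ = 29.
With m₀=0, d₀=1 and mₖ₊₁ = dₖaₖ − mₖ, dₖ₊₁ = (n − mₖ₊₁²)/dₖ, aₖ₊₁ = ⌊(a₀+mₖ₊₁)/dₖ₊₁⌋:
  k=1: m=29, d=53, a=1
  k=2: m=24, d=6, a=8
  k=3: m=24, d=53, a=1
  k=4: m=29, d=1, a=58
d=1 and a=2a₀=58 at k=4, so the next step gives (m, d) = (29, 53) again — its k=1 value — and the period has length 4.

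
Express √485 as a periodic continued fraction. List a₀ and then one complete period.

[22; 44]

a₀ = ⌊√485⌋ = 22.
With m₀=0, d₀=1 and mₖ₊₁ = dₖaₖ − mₖ, dₖ₊₁ = (n − mₖ₊₁²)/dₖ, aₖ₊₁ = ⌊(a₀+mₖ₊₁)/dₖ₊₁⌋:
  k=1: m=22, d=1, a=44
d=1 and a=2a₀=44 at k=1, so the next step gives (m, d) = (22, 1) again — its k=1 value — and the period has length 1.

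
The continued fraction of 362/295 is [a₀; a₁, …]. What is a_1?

4

362 = 1·295 + 67   →  a_0 = 1
295 = 4·67 + 27   →  a_1 = 4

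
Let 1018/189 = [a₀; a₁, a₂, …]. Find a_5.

3

1018 = 5·189 + 73   →  a_0 = 5
189 = 2·73 + 43   →  a_1 = 2
73 = 1·43 + 30   →  a_2 = 1
43 = 1·30 + 13   →  a_3 = 1
30 = 2·13 + 4   →  a_4 = 2
13 = 3·4 + 1   →  a_5 = 3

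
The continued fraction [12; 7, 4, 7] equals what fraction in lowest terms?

2549/210

Using pₖ = aₖpₖ₋₁ + pₖ₋₂ and qₖ = aₖqₖ₋₁ + qₖ₋₂:
  k=0: a=12, p=12, q=1
  k=1: a=7, p=85, q=7
  k=2: a=4, p=352, q=29
  k=3: a=7, p=2549, q=210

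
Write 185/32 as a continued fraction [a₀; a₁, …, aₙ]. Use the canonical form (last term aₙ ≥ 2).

[5; 1, 3, 1, 1, 3]

185 = 5*32 + 25
32 = 1*25 + 7
25 = 3*7 + 4
7 = 1*4 + 3
4 = 1*3 + 1
3 = 3*1 + 0  (stop)
So 185/32 = [5; 1, 3, 1, 1, 3].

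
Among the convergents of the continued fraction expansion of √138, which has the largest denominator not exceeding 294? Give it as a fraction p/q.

√138 = [11; 1, 2, 1, 22, …] (period length 4).
Convergents:
  p_0/q_0 = 11/1
  p_1/q_1 = 12/1
  p_2/q_2 = 35/3
  p_3/q_3 = 47/4
  p_4/q_4 = 1069/91
  p_5/q_5 = 1116/95
  p_6/q_6 = 3301/281
  p_7/q_7 = 4417/376
q_6 = 281 ≤ 294 < 376 = q_7, so the answer is 3301/281.

3301/281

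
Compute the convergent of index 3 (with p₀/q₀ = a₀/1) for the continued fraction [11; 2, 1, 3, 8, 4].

Using pₖ = aₖpₖ₋₁ + pₖ₋₂, qₖ = aₖqₖ₋₁ + qₖ₋₂ (with p₋₁=1, p₋₂=0, q₋₁=0, q₋₂=1):
  k=0: a=11, p=11, q=1
  k=1: a=2, p=23, q=2
  k=2: a=1, p=34, q=3
  k=3: a=3, p=125, q=11

125/11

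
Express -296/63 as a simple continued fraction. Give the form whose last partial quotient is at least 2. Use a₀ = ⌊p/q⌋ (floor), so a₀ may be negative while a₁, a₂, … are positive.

-296 = -5*63 + 19
63 = 3*19 + 6
19 = 3*6 + 1
6 = 6*1 + 0  (stop)
So -296/63 = [-5; 3, 3, 6].

[-5; 3, 3, 6]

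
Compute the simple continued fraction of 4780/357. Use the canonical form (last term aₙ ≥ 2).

[13; 2, 1, 1, 3, 6, 3]

4780 = 13·357 + 139
357 = 2·139 + 79
139 = 1·79 + 60
79 = 1·60 + 19
60 = 3·19 + 3
19 = 6·3 + 1
3 = 3·1 + 0  (stop)
So 4780/357 = [13; 2, 1, 1, 3, 6, 3].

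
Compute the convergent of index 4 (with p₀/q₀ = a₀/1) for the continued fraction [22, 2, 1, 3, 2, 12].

559/25

Using pₖ = aₖpₖ₋₁ + pₖ₋₂, qₖ = aₖqₖ₋₁ + qₖ₋₂ (with p₋₁=1, p₋₂=0, q₋₁=0, q₋₂=1):
  k=0: a=22, p=22, q=1
  k=1: a=2, p=45, q=2
  k=2: a=1, p=67, q=3
  k=3: a=3, p=246, q=11
  k=4: a=2, p=559, q=25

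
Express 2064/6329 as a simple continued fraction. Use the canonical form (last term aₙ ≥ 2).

[0; 3, 15, 15, 4, 2]

2064 = 0×6329 + 2064
6329 = 3×2064 + 137
2064 = 15×137 + 9
137 = 15×9 + 2
9 = 4×2 + 1
2 = 2×1 + 0  (stop)
So 2064/6329 = [0; 3, 15, 15, 4, 2].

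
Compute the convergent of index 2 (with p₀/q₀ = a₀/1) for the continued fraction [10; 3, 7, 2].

227/22

Using pₖ = aₖpₖ₋₁ + pₖ₋₂, qₖ = aₖqₖ₋₁ + qₖ₋₂ (with p₋₁=1, p₋₂=0, q₋₁=0, q₋₂=1):
  k=0: a=10, p=10, q=1
  k=1: a=3, p=31, q=3
  k=2: a=7, p=227, q=22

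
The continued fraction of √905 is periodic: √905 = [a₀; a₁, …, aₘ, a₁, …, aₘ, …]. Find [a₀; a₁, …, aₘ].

[30; 12, 60]

a₀ = ⌊√905⌋ = 30.
With m₀=0, d₀=1 and mₖ₊₁ = dₖaₖ − mₖ, dₖ₊₁ = (n − mₖ₊₁²)/dₖ, aₖ₊₁ = ⌊(a₀+mₖ₊₁)/dₖ₊₁⌋:
  k=1: m=30, d=5, a=12
  k=2: m=30, d=1, a=60
d=1 and a=2a₀=60 at k=2, so the next step gives (m, d) = (30, 5) again — its k=1 value — and the period has length 2.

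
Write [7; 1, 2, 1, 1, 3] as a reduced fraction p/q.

193/25

Fold from the inside: start with 3/1.
  1 + 1/3 = 4/3
  1 + 3/4 = 7/4
  2 + 4/7 = 18/7
  1 + 7/18 = 25/18
  7 + 18/25 = 193/25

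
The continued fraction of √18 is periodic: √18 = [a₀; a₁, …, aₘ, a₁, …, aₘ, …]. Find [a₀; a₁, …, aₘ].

[4; 4, 8]

a₀ = ⌊√18⌋ = 4.
With m₀=0, d₀=1 and mₖ₊₁ = dₖaₖ − mₖ, dₖ₊₁ = (n − mₖ₊₁²)/dₖ, aₖ₊₁ = ⌊(a₀+mₖ₊₁)/dₖ₊₁⌋:
  k=1: m=4, d=2, a=4
  k=2: m=4, d=1, a=8
d=1 and a=2a₀=8 at k=2, so the next step gives (m, d) = (4, 2) again — its k=1 value — and the period has length 2.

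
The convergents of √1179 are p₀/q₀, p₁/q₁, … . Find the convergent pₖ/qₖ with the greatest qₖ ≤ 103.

3468/101

√1179 = [34; 2, 1, 33, 1, 2, 68, …] (period length 6).
Convergents:
  p_0/q_0 = 34/1
  p_1/q_1 = 69/2
  p_2/q_2 = 103/3
  p_3/q_3 = 3468/101
  p_4/q_4 = 3571/104
q_3 = 101 ≤ 103 < 104 = q_4, so the answer is 3468/101.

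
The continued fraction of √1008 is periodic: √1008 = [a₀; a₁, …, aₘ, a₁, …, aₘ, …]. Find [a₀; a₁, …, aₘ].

a₀ = ⌊√1008⌋ = 31.
With m₀=0, d₀=1 and mₖ₊₁ = dₖaₖ − mₖ, dₖ₊₁ = (n − mₖ₊₁²)/dₖ, aₖ₊₁ = ⌊(a₀+mₖ₊₁)/dₖ₊₁⌋:
  k=1: m=31, d=47, a=1
  k=2: m=16, d=16, a=2
  k=3: m=16, d=47, a=1
  k=4: m=31, d=1, a=62
d=1 and a=2a₀=62 at k=4, so the next step gives (m, d) = (31, 47) again — its k=1 value — and the period has length 4.

[31; 1, 2, 1, 62]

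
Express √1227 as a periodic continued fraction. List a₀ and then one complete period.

a₀ = ⌊√1227⌋ = 35.
With m₀=0, d₀=1 and mₖ₊₁ = dₖaₖ − mₖ, dₖ₊₁ = (n − mₖ₊₁²)/dₖ, aₖ₊₁ = ⌊(a₀+mₖ₊₁)/dₖ₊₁⌋:
  k=1: m=35, d=2, a=35
  k=2: m=35, d=1, a=70
d=1 and a=2a₀=70 at k=2, so the next step gives (m, d) = (35, 2) again — its k=1 value — and the period has length 2.

[35; 35, 70]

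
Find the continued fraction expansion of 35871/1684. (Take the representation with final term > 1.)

[21; 3, 3, 9, 18]

35871 = 21·1684 + 507
1684 = 3·507 + 163
507 = 3·163 + 18
163 = 9·18 + 1
18 = 18·1 + 0  (stop)
So 35871/1684 = [21; 3, 3, 9, 18].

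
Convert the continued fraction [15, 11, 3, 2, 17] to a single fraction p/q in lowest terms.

Fold from the inside: start with 17/1.
  2 + 1/17 = 35/17
  3 + 17/35 = 122/35
  11 + 35/122 = 1377/122
  15 + 122/1377 = 20777/1377

20777/1377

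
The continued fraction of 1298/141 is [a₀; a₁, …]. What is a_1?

1298 = 9·141 + 29   →  a_0 = 9
141 = 4·29 + 25   →  a_1 = 4

4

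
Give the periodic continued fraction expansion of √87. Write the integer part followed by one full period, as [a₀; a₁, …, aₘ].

[9; 3, 18]

a₀ = ⌊√87⌋ = 9.
With m₀=0, d₀=1 and mₖ₊₁ = dₖaₖ − mₖ, dₖ₊₁ = (n − mₖ₊₁²)/dₖ, aₖ₊₁ = ⌊(a₀+mₖ₊₁)/dₖ₊₁⌋:
  k=1: m=9, d=6, a=3
  k=2: m=9, d=1, a=18
d=1 and a=2a₀=18 at k=2, so the next step gives (m, d) = (9, 6) again — its k=1 value — and the period has length 2.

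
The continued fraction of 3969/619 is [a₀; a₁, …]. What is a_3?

3969 = 6·619 + 255   →  a_0 = 6
619 = 2·255 + 109   →  a_1 = 2
255 = 2·109 + 37   →  a_2 = 2
109 = 2·37 + 35   →  a_3 = 2

2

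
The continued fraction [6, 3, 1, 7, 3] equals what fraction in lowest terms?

607/97

Using pₖ = aₖpₖ₋₁ + pₖ₋₂ and qₖ = aₖqₖ₋₁ + qₖ₋₂:
  k=0: a=6, p=6, q=1
  k=1: a=3, p=19, q=3
  k=2: a=1, p=25, q=4
  k=3: a=7, p=194, q=31
  k=4: a=3, p=607, q=97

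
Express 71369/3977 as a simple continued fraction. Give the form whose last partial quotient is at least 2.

71369 = 17·3977 + 3760
3977 = 1·3760 + 217
3760 = 17·217 + 71
217 = 3·71 + 4
71 = 17·4 + 3
4 = 1·3 + 1
3 = 3·1 + 0  (stop)
So 71369/3977 = [17; 1, 17, 3, 17, 1, 3].

[17; 1, 17, 3, 17, 1, 3]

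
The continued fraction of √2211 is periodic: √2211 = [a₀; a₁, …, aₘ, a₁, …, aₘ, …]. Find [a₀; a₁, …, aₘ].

a₀ = ⌊√2211⌋ = 47.
With m₀=0, d₀=1 and mₖ₊₁ = dₖaₖ − mₖ, dₖ₊₁ = (n − mₖ₊₁²)/dₖ, aₖ₊₁ = ⌊(a₀+mₖ₊₁)/dₖ₊₁⌋:
  k=1: m=47, d=2, a=47
  k=2: m=47, d=1, a=94
d=1 and a=2a₀=94 at k=2, so the next step gives (m, d) = (47, 2) again — its k=1 value — and the period has length 2.

[47; 47, 94]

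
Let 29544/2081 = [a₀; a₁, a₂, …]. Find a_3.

4

29544 = 14·2081 + 410   →  a_0 = 14
2081 = 5·410 + 31   →  a_1 = 5
410 = 13·31 + 7   →  a_2 = 13
31 = 4·7 + 3   →  a_3 = 4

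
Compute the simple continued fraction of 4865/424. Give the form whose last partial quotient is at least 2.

[11; 2, 9, 7, 3]

4865 = 11·424 + 201
424 = 2·201 + 22
201 = 9·22 + 3
22 = 7·3 + 1
3 = 3·1 + 0  (stop)
So 4865/424 = [11; 2, 9, 7, 3].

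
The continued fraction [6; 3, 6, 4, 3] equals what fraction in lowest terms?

Fold from the inside: start with 3/1.
  4 + 1/3 = 13/3
  6 + 3/13 = 81/13
  3 + 13/81 = 256/81
  6 + 81/256 = 1617/256

1617/256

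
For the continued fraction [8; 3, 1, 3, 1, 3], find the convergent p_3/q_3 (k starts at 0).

Using pₖ = aₖpₖ₋₁ + pₖ₋₂, qₖ = aₖqₖ₋₁ + qₖ₋₂ (with p₋₁=1, p₋₂=0, q₋₁=0, q₋₂=1):
  k=0: a=8, p=8, q=1
  k=1: a=3, p=25, q=3
  k=2: a=1, p=33, q=4
  k=3: a=3, p=124, q=15

124/15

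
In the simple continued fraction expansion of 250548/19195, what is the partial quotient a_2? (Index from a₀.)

250548 = 13·19195 + 1013   →  a_0 = 13
19195 = 18·1013 + 961   →  a_1 = 18
1013 = 1·961 + 52   →  a_2 = 1

1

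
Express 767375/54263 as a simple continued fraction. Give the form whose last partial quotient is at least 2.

767375 = 14×54263 + 7693
54263 = 7×7693 + 412
7693 = 18×412 + 277
412 = 1×277 + 135
277 = 2×135 + 7
135 = 19×7 + 2
7 = 3×2 + 1
2 = 2×1 + 0  (stop)
So 767375/54263 = [14; 7, 18, 1, 2, 19, 3, 2].

[14; 7, 18, 1, 2, 19, 3, 2]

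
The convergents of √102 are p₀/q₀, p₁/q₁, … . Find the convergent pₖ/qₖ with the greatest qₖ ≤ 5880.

√102 = [10; 10, 20, …] (period length 2).
Convergents:
  p_0/q_0 = 10/1
  p_1/q_1 = 101/10
  p_2/q_2 = 2030/201
  p_3/q_3 = 20401/2020
  p_4/q_4 = 410050/40601
q_3 = 2020 ≤ 5880 < 40601 = q_4, so the answer is 20401/2020.

20401/2020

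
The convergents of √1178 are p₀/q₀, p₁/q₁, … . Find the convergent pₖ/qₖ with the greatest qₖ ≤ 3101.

59583/1736

√1178 = [34; 3, 9, 2, 9, 3, 68, …] (period length 6).
Convergents:
  p_0/q_0 = 34/1
  p_1/q_1 = 103/3
  p_2/q_2 = 961/28
  p_3/q_3 = 2025/59
  p_4/q_4 = 19186/559
  p_5/q_5 = 59583/1736
  p_6/q_6 = 4070830/118607
q_5 = 1736 ≤ 3101 < 118607 = q_6, so the answer is 59583/1736.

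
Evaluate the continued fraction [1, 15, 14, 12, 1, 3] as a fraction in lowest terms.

Using pₖ = aₖpₖ₋₁ + pₖ₋₂ and qₖ = aₖqₖ₋₁ + qₖ₋₂:
  k=0: a=1, p=1, q=1
  k=1: a=15, p=16, q=15
  k=2: a=14, p=225, q=211
  k=3: a=12, p=2716, q=2547
  k=4: a=1, p=2941, q=2758
  k=5: a=3, p=11539, q=10821

11539/10821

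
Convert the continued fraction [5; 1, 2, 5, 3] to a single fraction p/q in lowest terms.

290/51

Using pₖ = aₖpₖ₋₁ + pₖ₋₂ and qₖ = aₖqₖ₋₁ + qₖ₋₂:
  k=0: a=5, p=5, q=1
  k=1: a=1, p=6, q=1
  k=2: a=2, p=17, q=3
  k=3: a=5, p=91, q=16
  k=4: a=3, p=290, q=51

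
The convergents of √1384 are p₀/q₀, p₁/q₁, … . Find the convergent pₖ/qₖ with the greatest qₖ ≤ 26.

186/5

√1384 = [37; 4, 1, 17, 1, 4, 74, …] (period length 6).
Convergents:
  p_0/q_0 = 37/1
  p_1/q_1 = 149/4
  p_2/q_2 = 186/5
  p_3/q_3 = 3311/89
q_2 = 5 ≤ 26 < 89 = q_3, so the answer is 186/5.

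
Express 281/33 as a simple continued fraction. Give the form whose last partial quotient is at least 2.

[8; 1, 1, 16]

281 = 8×33 + 17
33 = 1×17 + 16
17 = 1×16 + 1
16 = 16×1 + 0  (stop)
So 281/33 = [8; 1, 1, 16].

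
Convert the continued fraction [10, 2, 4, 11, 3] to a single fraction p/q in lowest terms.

Using pₖ = aₖpₖ₋₁ + pₖ₋₂ and qₖ = aₖqₖ₋₁ + qₖ₋₂:
  k=0: a=10, p=10, q=1
  k=1: a=2, p=21, q=2
  k=2: a=4, p=94, q=9
  k=3: a=11, p=1055, q=101
  k=4: a=3, p=3259, q=312

3259/312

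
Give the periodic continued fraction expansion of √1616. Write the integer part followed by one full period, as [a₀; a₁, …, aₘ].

a₀ = ⌊√1616⌋ = 40.

[40; 5, 80]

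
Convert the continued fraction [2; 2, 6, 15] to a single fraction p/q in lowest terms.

485/197

Using pₖ = aₖpₖ₋₁ + pₖ₋₂ and qₖ = aₖqₖ₋₁ + qₖ₋₂:
  k=0: a=2, p=2, q=1
  k=1: a=2, p=5, q=2
  k=2: a=6, p=32, q=13
  k=3: a=15, p=485, q=197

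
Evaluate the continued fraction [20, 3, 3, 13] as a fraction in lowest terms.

Using pₖ = aₖpₖ₋₁ + pₖ₋₂ and qₖ = aₖqₖ₋₁ + qₖ₋₂:
  k=0: a=20, p=20, q=1
  k=1: a=3, p=61, q=3
  k=2: a=3, p=203, q=10
  k=3: a=13, p=2700, q=133

2700/133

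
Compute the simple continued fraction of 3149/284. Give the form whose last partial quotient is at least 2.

[11; 11, 2, 1, 3, 2]

3149 = 11×284 + 25
284 = 11×25 + 9
25 = 2×9 + 7
9 = 1×7 + 2
7 = 3×2 + 1
2 = 2×1 + 0  (stop)
So 3149/284 = [11; 11, 2, 1, 3, 2].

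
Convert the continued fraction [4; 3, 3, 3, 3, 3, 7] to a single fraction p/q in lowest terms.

Using pₖ = aₖpₖ₋₁ + pₖ₋₂ and qₖ = aₖqₖ₋₁ + qₖ₋₂:
  k=0: a=4, p=4, q=1
  k=1: a=3, p=13, q=3
  k=2: a=3, p=43, q=10
  k=3: a=3, p=142, q=33
  k=4: a=3, p=469, q=109
  k=5: a=3, p=1549, q=360
  k=6: a=7, p=11312, q=2629

11312/2629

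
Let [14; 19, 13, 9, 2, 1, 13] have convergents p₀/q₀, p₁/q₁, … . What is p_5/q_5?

Using pₖ = aₖpₖ₋₁ + pₖ₋₂, qₖ = aₖqₖ₋₁ + qₖ₋₂ (with p₋₁=1, p₋₂=0, q₋₁=0, q₋₂=1):
  k=0: a=14, p=14, q=1
  k=1: a=19, p=267, q=19
  k=2: a=13, p=3485, q=248
  k=3: a=9, p=31632, q=2251
  k=4: a=2, p=66749, q=4750
  k=5: a=1, p=98381, q=7001

98381/7001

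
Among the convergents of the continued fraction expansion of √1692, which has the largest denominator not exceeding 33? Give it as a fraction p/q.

√1692 = [41; 7, 2, 7, 82, …] (period length 4).
Convergents:
  p_0/q_0 = 41/1
  p_1/q_1 = 288/7
  p_2/q_2 = 617/15
  p_3/q_3 = 4607/112
q_2 = 15 ≤ 33 < 112 = q_3, so the answer is 617/15.

617/15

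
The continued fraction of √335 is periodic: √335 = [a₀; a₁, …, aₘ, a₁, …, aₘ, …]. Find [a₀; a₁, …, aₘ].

[18; 3, 3, 3, 36]

a₀ = ⌊√335⌋ = 18.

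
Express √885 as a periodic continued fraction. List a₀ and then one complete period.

a₀ = ⌊√885⌋ = 29.

[29; 1, 2, 1, 58]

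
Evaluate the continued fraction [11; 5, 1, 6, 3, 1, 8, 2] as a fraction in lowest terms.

Fold from the inside: start with 2/1.
  8 + 1/2 = 17/2
  1 + 2/17 = 19/17
  3 + 17/19 = 74/19
  6 + 19/74 = 463/74
  1 + 74/463 = 537/463
  5 + 463/537 = 3148/537
  11 + 537/3148 = 35165/3148

35165/3148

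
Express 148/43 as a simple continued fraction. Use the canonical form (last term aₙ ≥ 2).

[3; 2, 3, 1, 4]

148 = 3·43 + 19
43 = 2·19 + 5
19 = 3·5 + 4
5 = 1·4 + 1
4 = 4·1 + 0  (stop)
So 148/43 = [3; 2, 3, 1, 4].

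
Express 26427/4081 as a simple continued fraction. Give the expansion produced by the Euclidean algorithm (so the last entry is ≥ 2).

[6; 2, 9, 1, 3, 16, 3]

26427 = 6·4081 + 1941
4081 = 2·1941 + 199
1941 = 9·199 + 150
199 = 1·150 + 49
150 = 3·49 + 3
49 = 16·3 + 1
3 = 3·1 + 0  (stop)
So 26427/4081 = [6; 2, 9, 1, 3, 16, 3].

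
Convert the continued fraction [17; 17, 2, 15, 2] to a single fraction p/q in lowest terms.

19087/1119

Using pₖ = aₖpₖ₋₁ + pₖ₋₂ and qₖ = aₖqₖ₋₁ + qₖ₋₂:
  k=0: a=17, p=17, q=1
  k=1: a=17, p=290, q=17
  k=2: a=2, p=597, q=35
  k=3: a=15, p=9245, q=542
  k=4: a=2, p=19087, q=1119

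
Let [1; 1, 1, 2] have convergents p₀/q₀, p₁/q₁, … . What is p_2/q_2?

3/2

Using pₖ = aₖpₖ₋₁ + pₖ₋₂, qₖ = aₖqₖ₋₁ + qₖ₋₂ (with p₋₁=1, p₋₂=0, q₋₁=0, q₋₂=1):
  k=0: a=1, p=1, q=1
  k=1: a=1, p=2, q=1
  k=2: a=1, p=3, q=2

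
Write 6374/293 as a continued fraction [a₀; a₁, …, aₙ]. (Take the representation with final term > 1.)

6374 = 21·293 + 221
293 = 1·221 + 72
221 = 3·72 + 5
72 = 14·5 + 2
5 = 2·2 + 1
2 = 2·1 + 0  (stop)
So 6374/293 = [21; 1, 3, 14, 2, 2].

[21; 1, 3, 14, 2, 2]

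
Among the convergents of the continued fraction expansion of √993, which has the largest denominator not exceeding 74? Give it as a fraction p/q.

1355/43

√993 = [31; 1, 1, 20, 1, 1, 62, …] (period length 6).
Convergents:
  p_0/q_0 = 31/1
  p_1/q_1 = 32/1
  p_2/q_2 = 63/2
  p_3/q_3 = 1292/41
  p_4/q_4 = 1355/43
  p_5/q_5 = 2647/84
q_4 = 43 ≤ 74 < 84 = q_5, so the answer is 1355/43.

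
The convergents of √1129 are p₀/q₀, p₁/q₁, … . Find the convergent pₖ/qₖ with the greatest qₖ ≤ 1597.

33903/1009

√1129 = [33; 1, 1, 1, 1, 66, …] (period length 5).
Convergents:
  p_0/q_0 = 33/1
  p_1/q_1 = 34/1
  p_2/q_2 = 67/2
  p_3/q_3 = 101/3
  p_4/q_4 = 168/5
  p_5/q_5 = 11189/333
  p_6/q_6 = 11357/338
  p_7/q_7 = 22546/671
  p_8/q_8 = 33903/1009
  p_9/q_9 = 56449/1680
q_8 = 1009 ≤ 1597 < 1680 = q_9, so the answer is 33903/1009.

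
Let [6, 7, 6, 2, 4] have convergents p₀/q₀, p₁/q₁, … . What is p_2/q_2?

Using pₖ = aₖpₖ₋₁ + pₖ₋₂, qₖ = aₖqₖ₋₁ + qₖ₋₂ (with p₋₁=1, p₋₂=0, q₋₁=0, q₋₂=1):
  k=0: a=6, p=6, q=1
  k=1: a=7, p=43, q=7
  k=2: a=6, p=264, q=43

264/43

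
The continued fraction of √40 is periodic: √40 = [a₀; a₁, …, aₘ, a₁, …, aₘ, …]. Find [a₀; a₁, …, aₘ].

[6; 3, 12]

a₀ = ⌊√40⌋ = 6.
With m₀=0, d₀=1 and mₖ₊₁ = dₖaₖ − mₖ, dₖ₊₁ = (n − mₖ₊₁²)/dₖ, aₖ₊₁ = ⌊(a₀+mₖ₊₁)/dₖ₊₁⌋:
  k=1: m=6, d=4, a=3
  k=2: m=6, d=1, a=12
d=1 and a=2a₀=12 at k=2, so the next step gives (m, d) = (6, 4) again — its k=1 value — and the period has length 2.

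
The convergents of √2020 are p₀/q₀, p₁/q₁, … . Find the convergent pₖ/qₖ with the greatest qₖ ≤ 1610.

√2020 = [44; 1, 16, 1, 88, …] (period length 4).
Convergents:
  p_0/q_0 = 44/1
  p_1/q_1 = 45/1
  p_2/q_2 = 764/17
  p_3/q_3 = 809/18
  p_4/q_4 = 71956/1601
  p_5/q_5 = 72765/1619
q_4 = 1601 ≤ 1610 < 1619 = q_5, so the answer is 71956/1601.

71956/1601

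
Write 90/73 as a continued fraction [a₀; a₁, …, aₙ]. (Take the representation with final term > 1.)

90 = 1×73 + 17
73 = 4×17 + 5
17 = 3×5 + 2
5 = 2×2 + 1
2 = 2×1 + 0  (stop)
So 90/73 = [1; 4, 3, 2, 2].

[1; 4, 3, 2, 2]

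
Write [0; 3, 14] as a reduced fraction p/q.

Using pₖ = aₖpₖ₋₁ + pₖ₋₂ and qₖ = aₖqₖ₋₁ + qₖ₋₂:
  k=0: a=0, p=0, q=1
  k=1: a=3, p=1, q=3
  k=2: a=14, p=14, q=43

14/43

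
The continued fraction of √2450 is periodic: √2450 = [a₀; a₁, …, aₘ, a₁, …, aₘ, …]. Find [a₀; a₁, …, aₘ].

[49; 2, 98]

a₀ = ⌊√2450⌋ = 49.
With m₀=0, d₀=1 and mₖ₊₁ = dₖaₖ − mₖ, dₖ₊₁ = (n − mₖ₊₁²)/dₖ, aₖ₊₁ = ⌊(a₀+mₖ₊₁)/dₖ₊₁⌋:
  k=1: m=49, d=49, a=2
  k=2: m=49, d=1, a=98
d=1 and a=2a₀=98 at k=2, so the next step gives (m, d) = (49, 49) again — its k=1 value — and the period has length 2.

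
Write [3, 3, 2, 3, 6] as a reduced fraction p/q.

Using pₖ = aₖpₖ₋₁ + pₖ₋₂ and qₖ = aₖqₖ₋₁ + qₖ₋₂:
  k=0: a=3, p=3, q=1
  k=1: a=3, p=10, q=3
  k=2: a=2, p=23, q=7
  k=3: a=3, p=79, q=24
  k=4: a=6, p=497, q=151

497/151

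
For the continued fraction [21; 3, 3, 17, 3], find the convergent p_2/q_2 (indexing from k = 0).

213/10

Using pₖ = aₖpₖ₋₁ + pₖ₋₂, qₖ = aₖqₖ₋₁ + qₖ₋₂ (with p₋₁=1, p₋₂=0, q₋₁=0, q₋₂=1):
  k=0: a=21, p=21, q=1
  k=1: a=3, p=64, q=3
  k=2: a=3, p=213, q=10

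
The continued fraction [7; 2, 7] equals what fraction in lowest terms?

112/15

Using pₖ = aₖpₖ₋₁ + pₖ₋₂ and qₖ = aₖqₖ₋₁ + qₖ₋₂:
  k=0: a=7, p=7, q=1
  k=1: a=2, p=15, q=2
  k=2: a=7, p=112, q=15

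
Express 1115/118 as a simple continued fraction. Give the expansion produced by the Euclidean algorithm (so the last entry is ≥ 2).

1115 = 9·118 + 53
118 = 2·53 + 12
53 = 4·12 + 5
12 = 2·5 + 2
5 = 2·2 + 1
2 = 2·1 + 0  (stop)
So 1115/118 = [9; 2, 4, 2, 2, 2].

[9; 2, 4, 2, 2, 2]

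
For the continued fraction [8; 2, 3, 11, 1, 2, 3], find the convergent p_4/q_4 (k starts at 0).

Using pₖ = aₖpₖ₋₁ + pₖ₋₂, qₖ = aₖqₖ₋₁ + qₖ₋₂ (with p₋₁=1, p₋₂=0, q₋₁=0, q₋₂=1):
  k=0: a=8, p=8, q=1
  k=1: a=2, p=17, q=2
  k=2: a=3, p=59, q=7
  k=3: a=11, p=666, q=79
  k=4: a=1, p=725, q=86

725/86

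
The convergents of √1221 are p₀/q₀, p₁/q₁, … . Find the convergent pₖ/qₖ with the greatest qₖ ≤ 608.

20162/577

√1221 = [34; 1, 16, 2, 16, 1, 68, …] (period length 6).
Convergents:
  p_0/q_0 = 34/1
  p_1/q_1 = 35/1
  p_2/q_2 = 594/17
  p_3/q_3 = 1223/35
  p_4/q_4 = 20162/577
  p_5/q_5 = 21385/612
q_4 = 577 ≤ 608 < 612 = q_5, so the answer is 20162/577.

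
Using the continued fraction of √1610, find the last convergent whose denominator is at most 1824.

25720/641

√1610 = [40; 8, 80, …] (period length 2).
Convergents:
  p_0/q_0 = 40/1
  p_1/q_1 = 321/8
  p_2/q_2 = 25720/641
  p_3/q_3 = 206081/5136
q_2 = 641 ≤ 1824 < 5136 = q_3, so the answer is 25720/641.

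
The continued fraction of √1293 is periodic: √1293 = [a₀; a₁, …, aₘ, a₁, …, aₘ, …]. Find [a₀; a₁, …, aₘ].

[35; 1, 22, 1, 70]

a₀ = ⌊√1293⌋ = 35.
With m₀=0, d₀=1 and mₖ₊₁ = dₖaₖ − mₖ, dₖ₊₁ = (n − mₖ₊₁²)/dₖ, aₖ₊₁ = ⌊(a₀+mₖ₊₁)/dₖ₊₁⌋:
  k=1: m=35, d=68, a=1
  k=2: m=33, d=3, a=22
  k=3: m=33, d=68, a=1
  k=4: m=35, d=1, a=70
d=1 and a=2a₀=70 at k=4, so the next step gives (m, d) = (35, 68) again — its k=1 value — and the period has length 4.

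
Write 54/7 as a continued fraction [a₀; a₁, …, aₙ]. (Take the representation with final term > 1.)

[7; 1, 2, 2]

54 = 7×7 + 5
7 = 1×5 + 2
5 = 2×2 + 1
2 = 2×1 + 0  (stop)
So 54/7 = [7; 1, 2, 2].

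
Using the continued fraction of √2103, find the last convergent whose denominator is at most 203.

4861/106

√2103 = [45; 1, 6, 15, 6, 1, 90, …] (period length 6).
Convergents:
  p_0/q_0 = 45/1
  p_1/q_1 = 46/1
  p_2/q_2 = 321/7
  p_3/q_3 = 4861/106
  p_4/q_4 = 29487/643
q_3 = 106 ≤ 203 < 643 = q_4, so the answer is 4861/106.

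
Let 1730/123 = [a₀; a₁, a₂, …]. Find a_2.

1730 = 14·123 + 8   →  a_0 = 14
123 = 15·8 + 3   →  a_1 = 15
8 = 2·3 + 2   →  a_2 = 2

2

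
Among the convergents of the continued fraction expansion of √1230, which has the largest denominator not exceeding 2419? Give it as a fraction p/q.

34405/981

√1230 = [35; 14, 70, …] (period length 2).
Convergents:
  p_0/q_0 = 35/1
  p_1/q_1 = 491/14
  p_2/q_2 = 34405/981
  p_3/q_3 = 482161/13748
q_2 = 981 ≤ 2419 < 13748 = q_3, so the answer is 34405/981.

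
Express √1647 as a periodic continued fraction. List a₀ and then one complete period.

a₀ = ⌊√1647⌋ = 40.
With m₀=0, d₀=1 and mₖ₊₁ = dₖaₖ − mₖ, dₖ₊₁ = (n − mₖ₊₁²)/dₖ, aₖ₊₁ = ⌊(a₀+mₖ₊₁)/dₖ₊₁⌋:
  k=1: m=40, d=47, a=1
  k=2: m=7, d=34, a=1
  k=3: m=27, d=27, a=2
  k=4: m=27, d=34, a=1
  k=5: m=7, d=47, a=1
  k=6: m=40, d=1, a=80
d=1 and a=2a₀=80 at k=6, so the next step gives (m, d) = (40, 47) again — its k=1 value — and the period has length 6.

[40; 1, 1, 2, 1, 1, 80]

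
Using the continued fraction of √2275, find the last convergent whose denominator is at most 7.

143/3

√2275 = [47; 1, 2, 3, 2, 1, 94, …] (period length 6).
Convergents:
  p_0/q_0 = 47/1
  p_1/q_1 = 48/1
  p_2/q_2 = 143/3
  p_3/q_3 = 477/10
q_2 = 3 ≤ 7 < 10 = q_3, so the answer is 143/3.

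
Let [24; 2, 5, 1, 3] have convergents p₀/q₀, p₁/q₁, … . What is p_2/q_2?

Using pₖ = aₖpₖ₋₁ + pₖ₋₂, qₖ = aₖqₖ₋₁ + qₖ₋₂ (with p₋₁=1, p₋₂=0, q₋₁=0, q₋₂=1):
  k=0: a=24, p=24, q=1
  k=1: a=2, p=49, q=2
  k=2: a=5, p=269, q=11

269/11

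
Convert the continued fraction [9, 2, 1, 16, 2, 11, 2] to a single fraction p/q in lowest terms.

23060/2469

Using pₖ = aₖpₖ₋₁ + pₖ₋₂ and qₖ = aₖqₖ₋₁ + qₖ₋₂:
  k=0: a=9, p=9, q=1
  k=1: a=2, p=19, q=2
  k=2: a=1, p=28, q=3
  k=3: a=16, p=467, q=50
  k=4: a=2, p=962, q=103
  k=5: a=11, p=11049, q=1183
  k=6: a=2, p=23060, q=2469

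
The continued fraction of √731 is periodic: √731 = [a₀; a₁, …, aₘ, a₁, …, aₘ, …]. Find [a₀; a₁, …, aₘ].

a₀ = ⌊√731⌋ = 27.

[27; 27, 54]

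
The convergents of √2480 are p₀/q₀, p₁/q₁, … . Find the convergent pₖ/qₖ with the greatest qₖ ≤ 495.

24601/494

√2480 = [49; 1, 3, 1, 98, …] (period length 4).
Convergents:
  p_0/q_0 = 49/1
  p_1/q_1 = 50/1
  p_2/q_2 = 199/4
  p_3/q_3 = 249/5
  p_4/q_4 = 24601/494
  p_5/q_5 = 24850/499
q_4 = 494 ≤ 495 < 499 = q_5, so the answer is 24601/494.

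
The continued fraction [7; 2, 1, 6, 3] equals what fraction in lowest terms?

463/63

Fold from the inside: start with 3/1.
  6 + 1/3 = 19/3
  1 + 3/19 = 22/19
  2 + 19/22 = 63/22
  7 + 22/63 = 463/63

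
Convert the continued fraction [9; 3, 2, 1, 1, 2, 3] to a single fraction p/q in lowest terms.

1385/149

Using pₖ = aₖpₖ₋₁ + pₖ₋₂ and qₖ = aₖqₖ₋₁ + qₖ₋₂:
  k=0: a=9, p=9, q=1
  k=1: a=3, p=28, q=3
  k=2: a=2, p=65, q=7
  k=3: a=1, p=93, q=10
  k=4: a=1, p=158, q=17
  k=5: a=2, p=409, q=44
  k=6: a=3, p=1385, q=149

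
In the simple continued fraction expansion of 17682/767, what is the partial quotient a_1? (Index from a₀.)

17682 = 23·767 + 41   →  a_0 = 23
767 = 18·41 + 29   →  a_1 = 18

18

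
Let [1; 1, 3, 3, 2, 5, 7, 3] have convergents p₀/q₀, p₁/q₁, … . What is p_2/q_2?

7/4

Using pₖ = aₖpₖ₋₁ + pₖ₋₂, qₖ = aₖqₖ₋₁ + qₖ₋₂ (with p₋₁=1, p₋₂=0, q₋₁=0, q₋₂=1):
  k=0: a=1, p=1, q=1
  k=1: a=1, p=2, q=1
  k=2: a=3, p=7, q=4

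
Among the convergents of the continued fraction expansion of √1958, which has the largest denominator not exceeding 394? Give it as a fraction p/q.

√1958 = [44; 4, 88, …] (period length 2).
Convergents:
  p_0/q_0 = 44/1
  p_1/q_1 = 177/4
  p_2/q_2 = 15620/353
  p_3/q_3 = 62657/1416
q_2 = 353 ≤ 394 < 1416 = q_3, so the answer is 15620/353.

15620/353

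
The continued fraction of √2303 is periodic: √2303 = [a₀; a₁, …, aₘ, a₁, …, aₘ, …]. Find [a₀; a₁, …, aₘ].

a₀ = ⌊√2303⌋ = 47.
With m₀=0, d₀=1 and mₖ₊₁ = dₖaₖ − mₖ, dₖ₊₁ = (n − mₖ₊₁²)/dₖ, aₖ₊₁ = ⌊(a₀+mₖ₊₁)/dₖ₊₁⌋:
  k=1: m=47, d=94, a=1
  k=2: m=47, d=1, a=94
d=1 and a=2a₀=94 at k=2, so the next step gives (m, d) = (47, 94) again — its k=1 value — and the period has length 2.

[47; 1, 94]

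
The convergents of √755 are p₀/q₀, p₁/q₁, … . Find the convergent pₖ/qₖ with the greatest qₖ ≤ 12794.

132935/4838

√755 = [27; 2, 10, 2, 54, …] (period length 4).
Convergents:
  p_0/q_0 = 27/1
  p_1/q_1 = 55/2
  p_2/q_2 = 577/21
  p_3/q_3 = 1209/44
  p_4/q_4 = 65863/2397
  p_5/q_5 = 132935/4838
  p_6/q_6 = 1395213/50777
q_5 = 4838 ≤ 12794 < 50777 = q_6, so the answer is 132935/4838.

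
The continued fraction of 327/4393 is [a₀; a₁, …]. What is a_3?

327 = 0·4393 + 327   →  a_0 = 0
4393 = 13·327 + 142   →  a_1 = 13
327 = 2·142 + 43   →  a_2 = 2
142 = 3·43 + 13   →  a_3 = 3

3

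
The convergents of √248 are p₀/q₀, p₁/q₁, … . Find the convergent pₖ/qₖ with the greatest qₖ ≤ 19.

63/4

√248 = [15; 1, 2, 1, 30, …] (period length 4).
Convergents:
  p_0/q_0 = 15/1
  p_1/q_1 = 16/1
  p_2/q_2 = 47/3
  p_3/q_3 = 63/4
  p_4/q_4 = 1937/123
q_3 = 4 ≤ 19 < 123 = q_4, so the answer is 63/4.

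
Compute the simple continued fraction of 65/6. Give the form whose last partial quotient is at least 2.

[10; 1, 5]

65 = 10*6 + 5
6 = 1*5 + 1
5 = 5*1 + 0  (stop)
So 65/6 = [10; 1, 5].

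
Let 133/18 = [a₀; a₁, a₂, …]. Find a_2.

133 = 7·18 + 7   →  a_0 = 7
18 = 2·7 + 4   →  a_1 = 2
7 = 1·4 + 3   →  a_2 = 1

1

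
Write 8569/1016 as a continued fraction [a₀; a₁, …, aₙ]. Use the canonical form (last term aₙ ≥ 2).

[8; 2, 3, 3, 2, 3, 2, 2]

8569 = 8·1016 + 441
1016 = 2·441 + 134
441 = 3·134 + 39
134 = 3·39 + 17
39 = 2·17 + 5
17 = 3·5 + 2
5 = 2·2 + 1
2 = 2·1 + 0  (stop)
So 8569/1016 = [8; 2, 3, 3, 2, 3, 2, 2].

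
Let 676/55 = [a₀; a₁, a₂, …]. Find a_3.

676 = 12·55 + 16   →  a_0 = 12
55 = 3·16 + 7   →  a_1 = 3
16 = 2·7 + 2   →  a_2 = 2
7 = 3·2 + 1   →  a_3 = 3

3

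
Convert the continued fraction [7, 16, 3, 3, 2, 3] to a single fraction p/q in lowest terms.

9095/1288

Using pₖ = aₖpₖ₋₁ + pₖ₋₂ and qₖ = aₖqₖ₋₁ + qₖ₋₂:
  k=0: a=7, p=7, q=1
  k=1: a=16, p=113, q=16
  k=2: a=3, p=346, q=49
  k=3: a=3, p=1151, q=163
  k=4: a=2, p=2648, q=375
  k=5: a=3, p=9095, q=1288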